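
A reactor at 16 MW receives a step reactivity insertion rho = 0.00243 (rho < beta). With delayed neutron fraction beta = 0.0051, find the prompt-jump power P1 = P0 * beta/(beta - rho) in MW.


P1/P0 = beta / (beta - rho)
P1/P0 = 0.0051 / (0.0051 - 0.00243) = 1.910112
P1 = 16 * 1.910112 = 30.562 MW

30.562


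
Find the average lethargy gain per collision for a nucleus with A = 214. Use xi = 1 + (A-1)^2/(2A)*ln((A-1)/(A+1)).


xi = 1 + (A-1)^2/(2A) * ln((A-1)/(A+1))
xi = 1 + (214-1)^2/(2*214) * ln((214-1)/(214 +1))
xi = 0.0093167

0.0093167


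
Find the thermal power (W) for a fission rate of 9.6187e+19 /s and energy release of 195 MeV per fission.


P = fission_rate * E_MeV * 1.602e-13
P = 9.6187e+19 * 195 * 1.602e-13
P = 3.0048e+09 W

3.0048e+09


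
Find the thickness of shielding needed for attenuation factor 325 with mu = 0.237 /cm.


x = ln(factor) / mu
x = ln(325) / 0.237
x = 24.404 cm

24.404


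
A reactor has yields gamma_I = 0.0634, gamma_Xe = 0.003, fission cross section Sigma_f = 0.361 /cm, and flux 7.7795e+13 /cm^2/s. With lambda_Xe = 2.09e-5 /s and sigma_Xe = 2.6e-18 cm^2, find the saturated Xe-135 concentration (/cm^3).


Xe_eq = (gamma_I + gamma_Xe) * Sigma_f * phi / (lambda_Xe + sigma_Xe * phi)
Numerator = (0.0634 + 0.003) * 0.361 * 7.7795e+13 = 1.864777e+12
Denominator = 2.09e-5 + 2.6e-18 * 7.7795e+13 = 2.231670e-04
Xe_eq = 1.864777e+12 / 2.231670e-04 = 8.3560e+15 /cm^3

8.3560e+15


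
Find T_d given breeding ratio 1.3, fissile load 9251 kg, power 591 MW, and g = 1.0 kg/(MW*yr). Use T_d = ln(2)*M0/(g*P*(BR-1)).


Breeding gain G = BR - 1 = 1.3 - 1 = 0.3
Fissile production rate = g * P * G = 1.0 * 591 * 0.3 = 177.3 kg/yr
T_d = ln(2) * M0 / (g * P * G)
T_d = ln(2) * 9251 / 177.3 = 36.166 yr

36.166


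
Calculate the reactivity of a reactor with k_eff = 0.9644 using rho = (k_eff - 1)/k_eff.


rho = (k_eff - 1) / k_eff
rho = (0.9644 - 1) / 0.9644
rho = -0.036914

-0.036914


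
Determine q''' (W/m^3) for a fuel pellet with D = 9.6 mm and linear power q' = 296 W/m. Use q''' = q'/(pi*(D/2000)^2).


r = D / 2 / 1000 = 9.6 / 2 / 1000 = 0.0048 m
q''' = q' / (pi * r^2)
q''' = 296 / (pi * 0.0048^2)
q''' = 4.0894e+06 W/m^3

4.0894e+06


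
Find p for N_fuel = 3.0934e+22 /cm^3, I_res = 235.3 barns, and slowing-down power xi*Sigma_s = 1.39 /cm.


p = exp(-N * I * 1e-24 / (xi*Sigma_s))
p = exp(-3.0934e+22 * 235.3 * 1e-24 / 1.39)
p = 0.0053187

0.0053187


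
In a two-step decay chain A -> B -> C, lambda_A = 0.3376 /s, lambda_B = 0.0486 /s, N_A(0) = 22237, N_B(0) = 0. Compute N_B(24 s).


N_B(t) = lambda_A * N_A0 / (lambda_B - lambda_A) * [exp(-lambda_A*t) - exp(-lambda_B*t)]
exp(-0.3376*24) = 3.028115e-04; exp(-0.0486*24) = 0.3114863
N_B = 0.3376 * 22237 / (0.0486 - 0.3376) * (3.028115e-04 - 0.3114863)
N_B = 8083.5

8083.5


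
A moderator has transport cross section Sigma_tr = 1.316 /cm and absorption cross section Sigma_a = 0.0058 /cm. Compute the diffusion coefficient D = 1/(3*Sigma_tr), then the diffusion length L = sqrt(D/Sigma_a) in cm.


D = 1 / (3 * Sigma_tr) = 1 / (3 * 1.316) = 0.2532928 cm
L = sqrt(D / Sigma_a)
L = sqrt(0.2532928 / 0.0058)
L = 6.6084 cm

6.6084


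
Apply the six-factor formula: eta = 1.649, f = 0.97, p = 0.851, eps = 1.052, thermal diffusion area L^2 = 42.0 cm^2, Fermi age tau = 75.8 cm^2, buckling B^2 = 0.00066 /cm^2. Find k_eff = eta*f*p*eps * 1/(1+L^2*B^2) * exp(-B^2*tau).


k_inf = eta*f*p*eps = 1.649*0.97*0.851*1.052 = 1.431982
P_TNL = 1/(1 + L^2*B^2) = 1/(1 + 42.0*0.00066) = 0.9730277
P_FNL = exp(-B^2*tau) = exp(-0.00066*75.8) = 0.9512028
k_eff = k_inf * P_TNL * P_FNL = 1.431982 * 0.9730277 * 0.9512028
k_eff = 1.3254

1.3254


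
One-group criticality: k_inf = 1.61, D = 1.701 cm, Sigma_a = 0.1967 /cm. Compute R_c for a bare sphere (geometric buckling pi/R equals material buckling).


L^2 = D / Sigma_a = 1.701 / 0.1967 = 8.647687 cm^2
B_m^2 = (k_inf - 1) / L^2 = (1.61 - 1) / 8.647687 = 0.07053909 /cm^2
For a bare sphere: B_g = pi/R, so R_c = pi / sqrt(B_m^2)
R_c = pi / sqrt(0.07053909) = 11.829 cm

11.829


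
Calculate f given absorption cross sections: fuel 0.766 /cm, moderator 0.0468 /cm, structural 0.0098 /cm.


f = Sigma_a_fuel / (Sigma_a_fuel + Sigma_a_mod + Sigma_a_other)
f = 0.766 / (0.766 + 0.0468 + 0.0098)
f = 0.93119

0.93119


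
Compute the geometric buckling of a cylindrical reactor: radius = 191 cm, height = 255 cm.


B^2 = (2.405/R)^2 + (pi/H)^2
B^2 = (2.405/191)^2 + (pi/255)^2
B^2 = 3.1033e-04 /cm^2

3.1033e-04


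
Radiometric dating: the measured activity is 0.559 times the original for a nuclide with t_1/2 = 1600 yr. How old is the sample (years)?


lambda = ln(2) / t_half = ln(2) / 1600 = 4.332170e-04 /yr
t = -ln(A/A0) / lambda
t = -ln(0.559) / 4.332170e-04
t = 1342.5 yr

1342.5


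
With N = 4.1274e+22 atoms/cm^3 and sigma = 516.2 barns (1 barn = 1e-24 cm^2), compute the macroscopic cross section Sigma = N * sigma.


Sigma = N * sigma_barns * 1e-24
Sigma = 4.1274e+22 * 516.2 * 1e-24
Sigma = 21.306 /cm

21.306


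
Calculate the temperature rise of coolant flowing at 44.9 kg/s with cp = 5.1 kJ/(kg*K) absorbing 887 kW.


dT = Q / (m_dot * cp)
dT = 887 / (44.9 * 5.1)
dT = 3.8735 C

3.8735


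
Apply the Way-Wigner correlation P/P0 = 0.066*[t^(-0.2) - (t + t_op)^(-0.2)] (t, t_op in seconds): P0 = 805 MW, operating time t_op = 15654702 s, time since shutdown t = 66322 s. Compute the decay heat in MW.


P/P0 = 0.066 * [t^(-0.2) - (t + t_op)^(-0.2)]
P/P0 = 0.066 * [66322^(-0.2) - (66322 + 15654702)^(-0.2)]
P/P0 = 0.066 * [0.1085597 - 0.03636669] = 0.004764739
P = 805 * 0.004764739 = 3.8356 MW

3.8356


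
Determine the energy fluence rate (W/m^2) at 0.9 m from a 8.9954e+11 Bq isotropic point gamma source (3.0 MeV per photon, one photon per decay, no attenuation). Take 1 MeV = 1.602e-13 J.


psi = A * E * 1.602e-13 / (4*pi*r^2)
psi = 8.9954e+11 * 3.0 * 1.602e-13 / (4*pi*0.9^2)
psi = 0.042473 W/m^2

0.042473


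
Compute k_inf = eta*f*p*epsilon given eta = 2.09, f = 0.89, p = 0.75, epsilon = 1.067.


k_inf = eta * f * p * epsilon
k_inf = 2.09 * 0.89 * 0.75 * 1.067
k_inf = 1.4885

1.4885


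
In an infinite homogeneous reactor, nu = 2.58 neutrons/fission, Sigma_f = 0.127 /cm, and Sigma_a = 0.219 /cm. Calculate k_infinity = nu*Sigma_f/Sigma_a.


k_inf = nu * Sigma_f / Sigma_a
k_inf = 2.58 * 0.127 / 0.219
k_inf = 1.4962

1.4962


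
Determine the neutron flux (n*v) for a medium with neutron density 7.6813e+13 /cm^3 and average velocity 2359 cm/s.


phi = n * v
phi = 7.6813e+13 * 2359
phi = 1.8120e+17 /cm^2/s

1.8120e+17


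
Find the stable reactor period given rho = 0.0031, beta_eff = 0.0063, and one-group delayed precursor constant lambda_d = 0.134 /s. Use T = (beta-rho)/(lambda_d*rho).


T = (beta - rho) / (lambda_d * rho)
T = (0.0063 - 0.0031) / (0.134 * 0.0031)
T = 7.7034 s

7.7034


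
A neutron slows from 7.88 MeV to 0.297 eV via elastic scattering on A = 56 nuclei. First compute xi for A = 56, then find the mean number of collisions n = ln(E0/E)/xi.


xi = 1 + (A-1)^2/(2A)*ln((A-1)/(A+1)) = 0.03529286 (for A = 56)
n = ln(E0/E) / xi
n = ln(7.88e6 / 0.297) / 0.03529286
n = ln(2.653199e+07) / 0.03529286 = 484.34

484.34


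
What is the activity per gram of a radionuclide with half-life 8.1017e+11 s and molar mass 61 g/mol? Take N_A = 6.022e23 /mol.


lambda = ln(2) / t_half = ln(2) / 8.1017e+11 = 8.555577e-13 /s
SA = lambda * N_A / M
SA = 8.555577e-13 * 6.022e23 / 61
SA = 8.4462e+09 Bq/g

8.4462e+09


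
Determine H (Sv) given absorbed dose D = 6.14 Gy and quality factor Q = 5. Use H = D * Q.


H = D * Q
H = 6.14 * 5
H = 30.700 Sv

30.700


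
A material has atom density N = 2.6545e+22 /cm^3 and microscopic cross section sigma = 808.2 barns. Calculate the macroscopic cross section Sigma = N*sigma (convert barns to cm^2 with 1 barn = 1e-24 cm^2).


Sigma = N * sigma_barns * 1e-24
Sigma = 2.6545e+22 * 808.2 * 1e-24
Sigma = 21.454 /cm

21.454


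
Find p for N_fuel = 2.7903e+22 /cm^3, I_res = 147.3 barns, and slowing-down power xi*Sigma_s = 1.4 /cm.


p = exp(-N * I * 1e-24 / (xi*Sigma_s))
p = exp(-2.7903e+22 * 147.3 * 1e-24 / 1.4)
p = 0.053089

0.053089


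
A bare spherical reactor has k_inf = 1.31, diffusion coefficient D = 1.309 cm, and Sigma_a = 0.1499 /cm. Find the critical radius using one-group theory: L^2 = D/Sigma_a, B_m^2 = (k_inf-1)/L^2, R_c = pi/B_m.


L^2 = D / Sigma_a = 1.309 / 0.1499 = 8.732488 cm^2
B_m^2 = (k_inf - 1) / L^2 = (1.31 - 1) / 8.732488 = 0.03549962 /cm^2
For a bare sphere: B_g = pi/R, so R_c = pi / sqrt(B_m^2)
R_c = pi / sqrt(0.03549962) = 16.674 cm

16.674


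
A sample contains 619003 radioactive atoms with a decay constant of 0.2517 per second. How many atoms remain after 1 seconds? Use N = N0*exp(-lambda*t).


N = N0 * exp(-lambda * t)
N = 619003 * exp(-0.2517 * 1)
N = 481261

481261


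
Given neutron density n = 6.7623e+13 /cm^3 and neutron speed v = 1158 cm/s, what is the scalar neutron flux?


phi = n * v
phi = 6.7623e+13 * 1158
phi = 7.8307e+16 /cm^2/s

7.8307e+16


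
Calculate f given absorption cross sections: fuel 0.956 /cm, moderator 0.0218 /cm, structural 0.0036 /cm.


f = Sigma_a_fuel / (Sigma_a_fuel + Sigma_a_mod + Sigma_a_other)
f = 0.956 / (0.956 + 0.0218 + 0.0036)
f = 0.97412

0.97412


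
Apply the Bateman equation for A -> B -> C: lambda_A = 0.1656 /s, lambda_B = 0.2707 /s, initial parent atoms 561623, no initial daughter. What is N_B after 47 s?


N_B(t) = lambda_A * N_A0 / (lambda_B - lambda_A) * [exp(-lambda_A*t) - exp(-lambda_B*t)]
exp(-0.1656*47) = 4.166767e-04; exp(-0.2707*47) = 2.982049e-06
N_B = 0.1656 * 561623 / (0.2707 - 0.1656) * (4.166767e-04 - 2.982049e-06)
N_B = 366.09

366.09


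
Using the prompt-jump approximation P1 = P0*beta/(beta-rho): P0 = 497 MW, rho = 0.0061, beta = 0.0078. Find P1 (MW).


P1/P0 = beta / (beta - rho)
P1/P0 = 0.0078 / (0.0078 - 0.0061) = 4.588235
P1 = 497 * 4.588235 = 2280.4 MW

2280.4


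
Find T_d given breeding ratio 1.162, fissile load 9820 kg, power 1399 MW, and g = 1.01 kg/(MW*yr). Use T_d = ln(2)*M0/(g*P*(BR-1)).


Breeding gain G = BR - 1 = 1.162 - 1 = 0.162
Fissile production rate = g * P * G = 1.01 * 1399 * 0.162 = 228.90438 kg/yr
T_d = ln(2) * M0 / (g * P * G)
T_d = ln(2) * 9820 / 228.90438 = 29.736 yr

29.736


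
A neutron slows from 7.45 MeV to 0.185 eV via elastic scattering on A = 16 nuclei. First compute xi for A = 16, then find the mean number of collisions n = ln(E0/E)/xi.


xi = 1 + (A-1)^2/(2A)*ln((A-1)/(A+1)) = 0.1199467 (for A = 16)
n = ln(E0/E) / xi
n = ln(7.45e6 / 0.185) / 0.1199467
n = ln(4.027027e+07) / 0.1199467 = 145.99

145.99


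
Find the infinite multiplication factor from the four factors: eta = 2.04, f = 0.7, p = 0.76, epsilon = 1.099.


k_inf = eta * f * p * epsilon
k_inf = 2.04 * 0.7 * 0.76 * 1.099
k_inf = 1.1927

1.1927


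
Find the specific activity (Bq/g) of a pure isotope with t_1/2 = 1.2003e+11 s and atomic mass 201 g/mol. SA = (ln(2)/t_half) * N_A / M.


lambda = ln(2) / t_half = ln(2) / 1.2003e+11 = 5.774783e-12 /s
SA = lambda * N_A / M
SA = 5.774783e-12 * 6.022e23 / 201
SA = 1.7301e+10 Bq/g

1.7301e+10


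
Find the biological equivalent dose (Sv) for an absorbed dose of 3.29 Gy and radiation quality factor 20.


H = D * Q
H = 3.29 * 20
H = 65.800 Sv

65.800


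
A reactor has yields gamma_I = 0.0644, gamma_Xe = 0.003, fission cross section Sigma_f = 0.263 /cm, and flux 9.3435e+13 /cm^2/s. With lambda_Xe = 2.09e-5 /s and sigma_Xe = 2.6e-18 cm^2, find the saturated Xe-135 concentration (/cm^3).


Xe_eq = (gamma_I + gamma_Xe) * Sigma_f * phi / (lambda_Xe + sigma_Xe * phi)
Numerator = (0.0644 + 0.003) * 0.263 * 9.3435e+13 = 1.656247e+12
Denominator = 2.09e-5 + 2.6e-18 * 9.3435e+13 = 2.638310e-04
Xe_eq = 1.656247e+12 / 2.638310e-04 = 6.2777e+15 /cm^3

6.2777e+15


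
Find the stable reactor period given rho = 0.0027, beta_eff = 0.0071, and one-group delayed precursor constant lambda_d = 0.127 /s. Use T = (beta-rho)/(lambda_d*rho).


T = (beta - rho) / (lambda_d * rho)
T = (0.0071 - 0.0027) / (0.127 * 0.0027)
T = 12.832 s

12.832


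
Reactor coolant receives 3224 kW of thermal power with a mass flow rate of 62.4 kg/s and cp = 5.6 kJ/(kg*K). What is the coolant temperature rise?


dT = Q / (m_dot * cp)
dT = 3224 / (62.4 * 5.6)
dT = 9.2262 C

9.2262


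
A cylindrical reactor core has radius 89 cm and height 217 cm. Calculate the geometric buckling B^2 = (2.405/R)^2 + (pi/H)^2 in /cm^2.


B^2 = (2.405/R)^2 + (pi/H)^2
B^2 = (2.405/89)^2 + (pi/217)^2
B^2 = 9.3981e-04 /cm^2

9.3981e-04


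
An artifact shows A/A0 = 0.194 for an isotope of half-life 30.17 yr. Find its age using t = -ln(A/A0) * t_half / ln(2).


lambda = ln(2) / t_half = ln(2) / 30.17 = 0.02297472 /yr
t = -ln(A/A0) / lambda
t = -ln(0.194) / 0.02297472
t = 71.378 yr

71.378


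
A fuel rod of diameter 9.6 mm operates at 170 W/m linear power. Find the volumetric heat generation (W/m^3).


r = D / 2 / 1000 = 9.6 / 2 / 1000 = 0.0048 m
q''' = q' / (pi * r^2)
q''' = 170 / (pi * 0.0048^2)
q''' = 2.3486e+06 W/m^3

2.3486e+06


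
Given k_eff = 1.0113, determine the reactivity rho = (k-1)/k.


rho = (k_eff - 1) / k_eff
rho = (1.0113 - 1) / 1.0113
rho = 0.011174

0.011174


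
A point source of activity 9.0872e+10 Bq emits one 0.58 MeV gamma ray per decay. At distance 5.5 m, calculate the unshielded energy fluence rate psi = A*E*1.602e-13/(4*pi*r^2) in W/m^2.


psi = A * E * 1.602e-13 / (4*pi*r^2)
psi = 9.0872e+10 * 0.58 * 1.602e-13 / (4*pi*5.5^2)
psi = 2.2212e-05 W/m^2

2.2212e-05


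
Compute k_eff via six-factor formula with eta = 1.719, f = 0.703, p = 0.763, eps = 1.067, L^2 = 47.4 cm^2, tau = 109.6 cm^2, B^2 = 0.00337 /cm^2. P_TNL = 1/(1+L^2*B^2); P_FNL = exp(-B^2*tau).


k_inf = eta*f*p*eps = 1.719*0.703*0.763*1.067 = 0.9838302
P_TNL = 1/(1 + L^2*B^2) = 1/(1 + 47.4*0.00337) = 0.8622637
P_FNL = exp(-B^2*tau) = exp(-0.00337*109.6) = 0.6911821
k_eff = k_inf * P_TNL * P_FNL = 0.9838302 * 0.8622637 * 0.6911821
k_eff = 0.58634

0.58634


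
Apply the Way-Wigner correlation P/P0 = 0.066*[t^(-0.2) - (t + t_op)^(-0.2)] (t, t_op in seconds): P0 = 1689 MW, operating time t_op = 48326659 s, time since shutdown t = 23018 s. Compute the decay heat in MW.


P/P0 = 0.066 * [t^(-0.2) - (t + t_op)^(-0.2)]
P/P0 = 0.066 * [23018^(-0.2) - (23018 + 48326659)^(-0.2)]
P/P0 = 0.066 * [0.1341487 - 0.02904834] = 0.006936624
P = 1689 * 0.006936624 = 11.716 MW

11.716


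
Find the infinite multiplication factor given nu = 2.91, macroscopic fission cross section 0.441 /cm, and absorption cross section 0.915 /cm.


k_inf = nu * Sigma_f / Sigma_a
k_inf = 2.91 * 0.441 / 0.915
k_inf = 1.4025

1.4025


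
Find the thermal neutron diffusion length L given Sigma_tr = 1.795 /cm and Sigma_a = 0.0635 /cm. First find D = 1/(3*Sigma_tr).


D = 1 / (3 * Sigma_tr) = 1 / (3 * 1.795) = 0.1857010 cm
L = sqrt(D / Sigma_a)
L = sqrt(0.1857010 / 0.0635)
L = 1.7101 cm

1.7101


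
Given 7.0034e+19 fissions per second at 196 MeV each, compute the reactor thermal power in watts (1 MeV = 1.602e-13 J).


P = fission_rate * E_MeV * 1.602e-13
P = 7.0034e+19 * 196 * 1.602e-13
P = 2.1990e+09 W

2.1990e+09


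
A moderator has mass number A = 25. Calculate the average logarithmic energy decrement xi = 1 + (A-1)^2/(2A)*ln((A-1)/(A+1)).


xi = 1 + (A-1)^2/(2A) * ln((A-1)/(A+1))
xi = 1 + (25-1)^2/(2*25) * ln((25-1)/(25 +1))
xi = 0.077908

0.077908


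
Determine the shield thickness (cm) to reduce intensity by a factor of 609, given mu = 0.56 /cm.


x = ln(factor) / mu
x = ln(609) / 0.56
x = 11.450 cm

11.450


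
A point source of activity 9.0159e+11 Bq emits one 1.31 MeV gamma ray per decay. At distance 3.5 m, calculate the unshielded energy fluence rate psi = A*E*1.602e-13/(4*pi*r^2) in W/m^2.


psi = A * E * 1.602e-13 / (4*pi*r^2)
psi = 9.0159e+11 * 1.31 * 1.602e-13 / (4*pi*3.5^2)
psi = 0.0012291 W/m^2

0.0012291


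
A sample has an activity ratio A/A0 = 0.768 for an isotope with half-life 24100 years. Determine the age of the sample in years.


lambda = ln(2) / t_half = ln(2) / 24100 = 2.876129e-05 /yr
t = -ln(A/A0) / lambda
t = -ln(0.768) / 2.876129e-05
t = 9177.8 yr

9177.8


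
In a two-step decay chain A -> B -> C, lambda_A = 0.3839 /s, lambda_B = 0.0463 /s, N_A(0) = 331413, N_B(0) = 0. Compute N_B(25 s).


N_B(t) = lambda_A * N_A0 / (lambda_B - lambda_A) * [exp(-lambda_A*t) - exp(-lambda_B*t)]
exp(-0.3839*25) = 6.789827e-05; exp(-0.0463*25) = 0.3142709
N_B = 0.3839 * 331413 / (0.0463 - 0.3839) * (6.789827e-05 - 0.3142709)
N_B = 118412

118412


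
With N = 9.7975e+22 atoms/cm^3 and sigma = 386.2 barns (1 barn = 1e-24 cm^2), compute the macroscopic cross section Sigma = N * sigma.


Sigma = N * sigma_barns * 1e-24
Sigma = 9.7975e+22 * 386.2 * 1e-24
Sigma = 37.838 /cm

37.838


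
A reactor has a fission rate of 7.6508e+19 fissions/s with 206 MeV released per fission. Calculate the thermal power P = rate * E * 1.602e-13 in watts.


P = fission_rate * E_MeV * 1.602e-13
P = 7.6508e+19 * 206 * 1.602e-13
P = 2.5249e+09 W

2.5249e+09


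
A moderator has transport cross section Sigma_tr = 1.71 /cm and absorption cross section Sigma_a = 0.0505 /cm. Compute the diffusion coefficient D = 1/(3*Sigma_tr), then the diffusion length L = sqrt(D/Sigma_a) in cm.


D = 1 / (3 * Sigma_tr) = 1 / (3 * 1.71) = 0.1949318 cm
L = sqrt(D / Sigma_a)
L = sqrt(0.1949318 / 0.0505)
L = 1.9647 cm

1.9647


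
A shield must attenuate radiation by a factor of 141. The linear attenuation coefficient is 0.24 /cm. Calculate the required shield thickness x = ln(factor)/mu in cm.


x = ln(factor) / mu
x = ln(141) / 0.24
x = 20.620 cm

20.620


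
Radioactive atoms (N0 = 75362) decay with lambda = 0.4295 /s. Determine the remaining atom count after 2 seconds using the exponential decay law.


N = N0 * exp(-lambda * t)
N = 75362 * exp(-0.4295 * 2)
N = 31922

31922


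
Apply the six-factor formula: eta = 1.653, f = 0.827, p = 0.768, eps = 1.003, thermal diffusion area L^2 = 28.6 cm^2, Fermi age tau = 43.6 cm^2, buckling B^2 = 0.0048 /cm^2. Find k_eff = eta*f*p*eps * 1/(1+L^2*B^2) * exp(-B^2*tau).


k_inf = eta*f*p*eps = 1.653*0.827*0.768*1.003 = 1.053029
P_TNL = 1/(1 + L^2*B^2) = 1/(1 + 28.6*0.0048) = 0.8792909
P_FNL = exp(-B^2*tau) = exp(-0.0048*43.6) = 0.8111681
k_eff = k_inf * P_TNL * P_FNL = 1.053029 * 0.8792909 * 0.8111681
k_eff = 0.75108

0.75108


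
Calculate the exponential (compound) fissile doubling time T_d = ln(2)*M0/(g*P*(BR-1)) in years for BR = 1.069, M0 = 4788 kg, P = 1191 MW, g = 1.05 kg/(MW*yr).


Breeding gain G = BR - 1 = 1.069 - 1 = 0.069
Fissile production rate = g * P * G = 1.05 * 1191 * 0.069 = 86.28795 kg/yr
T_d = ln(2) * M0 / (g * P * G)
T_d = ln(2) * 4788 / 86.28795 = 38.462 yr

38.462


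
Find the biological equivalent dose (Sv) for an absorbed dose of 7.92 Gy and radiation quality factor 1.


H = D * Q
H = 7.92 * 1
H = 7.9200 Sv

7.9200


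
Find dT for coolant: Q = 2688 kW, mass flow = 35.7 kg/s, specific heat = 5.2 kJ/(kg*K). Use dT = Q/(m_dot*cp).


dT = Q / (m_dot * cp)
dT = 2688 / (35.7 * 5.2)
dT = 14.480 C

14.480


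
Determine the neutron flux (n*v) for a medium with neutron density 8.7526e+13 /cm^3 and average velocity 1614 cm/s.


phi = n * v
phi = 8.7526e+13 * 1614
phi = 1.4127e+17 /cm^2/s

1.4127e+17


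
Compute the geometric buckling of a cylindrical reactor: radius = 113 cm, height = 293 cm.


B^2 = (2.405/R)^2 + (pi/H)^2
B^2 = (2.405/113)^2 + (pi/293)^2
B^2 = 5.6794e-04 /cm^2

5.6794e-04


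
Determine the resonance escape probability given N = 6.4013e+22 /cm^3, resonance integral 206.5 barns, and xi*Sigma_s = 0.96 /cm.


p = exp(-N * I * 1e-24 / (xi*Sigma_s))
p = exp(-6.4013e+22 * 206.5 * 1e-24 / 0.96)
p = 1.0471e-06

1.0471e-06


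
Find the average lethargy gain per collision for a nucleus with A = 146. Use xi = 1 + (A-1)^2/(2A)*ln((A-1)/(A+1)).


xi = 1 + (A-1)^2/(2A) * ln((A-1)/(A+1))
xi = 1 + (146-1)^2/(2*146) * ln((146-1)/(146 +1))
xi = 0.013636

0.013636


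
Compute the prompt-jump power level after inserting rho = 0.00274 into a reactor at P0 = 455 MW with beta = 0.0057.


P1/P0 = beta / (beta - rho)
P1/P0 = 0.0057 / (0.0057 - 0.00274) = 1.925676
P1 = 455 * 1.925676 = 876.18 MW

876.18


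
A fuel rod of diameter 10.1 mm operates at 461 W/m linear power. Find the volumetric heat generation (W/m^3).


r = D / 2 / 1000 = 10.1 / 2 / 1000 = 0.00505 m
q''' = q' / (pi * r^2)
q''' = 461 / (pi * 0.00505^2)
q''' = 5.7540e+06 W/m^3

5.7540e+06


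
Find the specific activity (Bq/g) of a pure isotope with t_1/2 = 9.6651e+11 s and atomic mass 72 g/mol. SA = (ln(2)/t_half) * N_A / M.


lambda = ln(2) / t_half = ln(2) / 9.6651e+11 = 7.171650e-13 /s
SA = lambda * N_A / M
SA = 7.171650e-13 * 6.022e23 / 72
SA = 5.9983e+09 Bq/g

5.9983e+09


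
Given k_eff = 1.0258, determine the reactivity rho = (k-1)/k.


rho = (k_eff - 1) / k_eff
rho = (1.0258 - 1) / 1.0258
rho = 0.025151

0.025151


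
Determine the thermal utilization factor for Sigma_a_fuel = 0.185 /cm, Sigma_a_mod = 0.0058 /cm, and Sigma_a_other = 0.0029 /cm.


f = Sigma_a_fuel / (Sigma_a_fuel + Sigma_a_mod + Sigma_a_other)
f = 0.185 / (0.185 + 0.0058 + 0.0029)
f = 0.95509

0.95509


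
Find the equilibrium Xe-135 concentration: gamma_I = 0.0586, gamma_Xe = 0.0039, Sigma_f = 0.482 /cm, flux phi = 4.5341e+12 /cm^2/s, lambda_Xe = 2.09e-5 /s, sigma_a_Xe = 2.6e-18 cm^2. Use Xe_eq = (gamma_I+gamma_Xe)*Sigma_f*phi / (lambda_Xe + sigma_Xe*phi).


Xe_eq = (gamma_I + gamma_Xe) * Sigma_f * phi / (lambda_Xe + sigma_Xe * phi)
Numerator = (0.0586 + 0.0039) * 0.482 * 4.5341e+12 = 1.365898e+11
Denominator = 2.09e-5 + 2.6e-18 * 4.5341e+12 = 3.268866e-05
Xe_eq = 1.365898e+11 / 3.268866e-05 = 4.1785e+15 /cm^3

4.1785e+15


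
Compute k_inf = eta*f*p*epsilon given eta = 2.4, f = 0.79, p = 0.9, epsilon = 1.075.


k_inf = eta * f * p * epsilon
k_inf = 2.4 * 0.79 * 0.9 * 1.075
k_inf = 1.8344

1.8344


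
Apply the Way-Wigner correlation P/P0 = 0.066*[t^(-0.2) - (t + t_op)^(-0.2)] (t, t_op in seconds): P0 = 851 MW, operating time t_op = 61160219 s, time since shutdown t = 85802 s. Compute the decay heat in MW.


P/P0 = 0.066 * [t^(-0.2) - (t + t_op)^(-0.2)]
P/P0 = 0.066 * [85802^(-0.2) - (85802 + 61160219)^(-0.2)]
P/P0 = 0.066 * [0.1031099 - 0.02770668] = 0.004976613
P = 851 * 0.004976613 = 4.2351 MW

4.2351


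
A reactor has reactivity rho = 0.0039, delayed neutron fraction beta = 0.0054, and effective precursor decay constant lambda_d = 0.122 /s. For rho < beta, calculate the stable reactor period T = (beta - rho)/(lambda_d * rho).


T = (beta - rho) / (lambda_d * rho)
T = (0.0054 - 0.0039) / (0.122 * 0.0039)
T = 3.1526 s

3.1526


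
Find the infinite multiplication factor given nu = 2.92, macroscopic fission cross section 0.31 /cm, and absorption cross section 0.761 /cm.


k_inf = nu * Sigma_f / Sigma_a
k_inf = 2.92 * 0.31 / 0.761
k_inf = 1.1895

1.1895


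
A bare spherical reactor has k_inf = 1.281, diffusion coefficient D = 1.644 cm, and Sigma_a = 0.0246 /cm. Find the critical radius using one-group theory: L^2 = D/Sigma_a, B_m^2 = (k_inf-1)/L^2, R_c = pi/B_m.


L^2 = D / Sigma_a = 1.644 / 0.0246 = 66.82927 cm^2
B_m^2 = (k_inf - 1) / L^2 = (1.281 - 1) / 66.82927 = 0.004204744 /cm^2
For a bare sphere: B_g = pi/R, so R_c = pi / sqrt(B_m^2)
R_c = pi / sqrt(0.004204744) = 48.448 cm

48.448


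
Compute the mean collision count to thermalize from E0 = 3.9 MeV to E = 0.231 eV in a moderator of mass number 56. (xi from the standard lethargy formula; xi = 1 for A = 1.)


xi = 1 + (A-1)^2/(2A)*ln((A-1)/(A+1)) = 0.03529286 (for A = 56)
n = ln(E0/E) / xi
n = ln(3.9e6 / 0.231) / 0.03529286
n = ln(1.688312e+07) / 0.03529286 = 471.54

471.54


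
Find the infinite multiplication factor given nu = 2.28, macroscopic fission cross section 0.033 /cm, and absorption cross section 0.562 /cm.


k_inf = nu * Sigma_f / Sigma_a
k_inf = 2.28 * 0.033 / 0.562
k_inf = 0.13388

0.13388


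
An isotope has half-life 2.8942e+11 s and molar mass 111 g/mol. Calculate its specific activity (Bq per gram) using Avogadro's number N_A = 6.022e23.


lambda = ln(2) / t_half = ln(2) / 2.8942e+11 = 2.394953e-12 /s
SA = lambda * N_A / M
SA = 2.394953e-12 * 6.022e23 / 111
SA = 1.2993e+10 Bq/g

1.2993e+10


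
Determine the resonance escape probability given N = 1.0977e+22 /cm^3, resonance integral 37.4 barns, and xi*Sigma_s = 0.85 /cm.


p = exp(-N * I * 1e-24 / (xi*Sigma_s))
p = exp(-1.0977e+22 * 37.4 * 1e-24 / 0.85)
p = 0.61694

0.61694


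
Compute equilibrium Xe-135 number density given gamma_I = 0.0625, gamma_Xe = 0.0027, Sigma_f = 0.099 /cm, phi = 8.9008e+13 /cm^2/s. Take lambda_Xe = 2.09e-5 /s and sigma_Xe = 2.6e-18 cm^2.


Xe_eq = (gamma_I + gamma_Xe) * Sigma_f * phi / (lambda_Xe + sigma_Xe * phi)
Numerator = (0.0625 + 0.0027) * 0.099 * 8.9008e+13 = 5.745288e+11
Denominator = 2.09e-5 + 2.6e-18 * 8.9008e+13 = 2.523208e-04
Xe_eq = 5.745288e+11 / 2.523208e-04 = 2.2770e+15 /cm^3

2.2770e+15


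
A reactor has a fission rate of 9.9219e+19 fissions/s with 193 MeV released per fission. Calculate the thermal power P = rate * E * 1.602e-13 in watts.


P = fission_rate * E_MeV * 1.602e-13
P = 9.9219e+19 * 193 * 1.602e-13
P = 3.0677e+09 W

3.0677e+09


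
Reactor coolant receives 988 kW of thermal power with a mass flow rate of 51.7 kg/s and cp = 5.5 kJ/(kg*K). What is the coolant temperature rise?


dT = Q / (m_dot * cp)
dT = 988 / (51.7 * 5.5)
dT = 3.4746 C

3.4746


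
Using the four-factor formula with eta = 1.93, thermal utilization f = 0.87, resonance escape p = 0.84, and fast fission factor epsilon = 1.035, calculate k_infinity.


k_inf = eta * f * p * epsilon
k_inf = 1.93 * 0.87 * 0.84 * 1.035
k_inf = 1.4598

1.4598


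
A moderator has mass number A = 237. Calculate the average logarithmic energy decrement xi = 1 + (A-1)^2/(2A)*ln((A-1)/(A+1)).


xi = 1 + (A-1)^2/(2A) * ln((A-1)/(A+1))
xi = 1 + (237-1)^2/(2*237) * ln((237-1)/(237 +1))
xi = 0.0084151

0.0084151


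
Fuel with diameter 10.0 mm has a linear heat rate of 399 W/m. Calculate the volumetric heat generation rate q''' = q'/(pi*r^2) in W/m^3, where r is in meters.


r = D / 2 / 1000 = 10.0 / 2 / 1000 = 0.005 m
q''' = q' / (pi * r^2)
q''' = 399 / (pi * 0.005^2)
q''' = 5.0802e+06 W/m^3

5.0802e+06


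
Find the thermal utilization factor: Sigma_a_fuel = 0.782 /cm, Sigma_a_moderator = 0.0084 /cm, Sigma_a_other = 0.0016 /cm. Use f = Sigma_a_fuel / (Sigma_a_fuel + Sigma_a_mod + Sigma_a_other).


f = Sigma_a_fuel / (Sigma_a_fuel + Sigma_a_mod + Sigma_a_other)
f = 0.782 / (0.782 + 0.0084 + 0.0016)
f = 0.98737

0.98737


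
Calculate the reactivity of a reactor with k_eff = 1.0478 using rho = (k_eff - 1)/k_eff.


rho = (k_eff - 1) / k_eff
rho = (1.0478 - 1) / 1.0478
rho = 0.045619

0.045619


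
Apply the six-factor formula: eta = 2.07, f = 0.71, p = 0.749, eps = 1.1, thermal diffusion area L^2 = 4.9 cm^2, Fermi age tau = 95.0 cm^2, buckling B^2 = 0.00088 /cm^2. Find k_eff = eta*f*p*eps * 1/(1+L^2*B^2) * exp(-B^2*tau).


k_inf = eta*f*p*eps = 2.07*0.71*0.749*1.1 = 1.210886
P_TNL = 1/(1 + L^2*B^2) = 1/(1 + 4.9*0.00088) = 0.9957065
P_FNL = exp(-B^2*tau) = exp(-0.00088*95.0) = 0.9197991
k_eff = k_inf * P_TNL * P_FNL = 1.210886 * 0.9957065 * 0.9197991
k_eff = 1.1090

1.1090


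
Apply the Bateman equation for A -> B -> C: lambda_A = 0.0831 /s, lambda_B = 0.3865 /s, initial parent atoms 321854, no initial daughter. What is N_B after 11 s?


N_B(t) = lambda_A * N_A0 / (lambda_B - lambda_A) * [exp(-lambda_A*t) - exp(-lambda_B*t)]
exp(-0.0831*11) = 0.4008773; exp(-0.3865*11) = 0.01424285
N_B = 0.0831 * 321854 / (0.3865 - 0.0831) * (0.4008773 - 0.01424285)
N_B = 34084

34084


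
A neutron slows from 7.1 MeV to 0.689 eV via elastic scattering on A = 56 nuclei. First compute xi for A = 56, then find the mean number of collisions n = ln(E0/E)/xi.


xi = 1 + (A-1)^2/(2A)*ln((A-1)/(A+1)) = 0.03529286 (for A = 56)
n = ln(E0/E) / xi
n = ln(7.1e6 / 0.689) / 0.03529286
n = ln(1.030479e+07) / 0.03529286 = 457.55

457.55


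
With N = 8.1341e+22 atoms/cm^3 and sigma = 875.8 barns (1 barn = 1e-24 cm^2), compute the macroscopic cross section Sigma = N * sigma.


Sigma = N * sigma_barns * 1e-24
Sigma = 8.1341e+22 * 875.8 * 1e-24
Sigma = 71.238 /cm

71.238


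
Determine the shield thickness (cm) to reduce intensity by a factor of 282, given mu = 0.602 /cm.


x = ln(factor) / mu
x = ln(282) / 0.602
x = 9.3719 cm

9.3719


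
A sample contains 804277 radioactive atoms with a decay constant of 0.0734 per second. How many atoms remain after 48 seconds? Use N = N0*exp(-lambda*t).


N = N0 * exp(-lambda * t)
N = 804277 * exp(-0.0734 * 48)
N = 23730

23730


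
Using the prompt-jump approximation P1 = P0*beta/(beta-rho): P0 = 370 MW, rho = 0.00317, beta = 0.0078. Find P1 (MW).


P1/P0 = beta / (beta - rho)
P1/P0 = 0.0078 / (0.0078 - 0.00317) = 1.684665
P1 = 370 * 1.684665 = 623.33 MW

623.33


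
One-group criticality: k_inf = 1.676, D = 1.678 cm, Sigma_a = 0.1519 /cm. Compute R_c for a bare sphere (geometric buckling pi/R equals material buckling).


L^2 = D / Sigma_a = 1.678 / 0.1519 = 11.04674 cm^2
B_m^2 = (k_inf - 1) / L^2 = (1.676 - 1) / 11.04674 = 0.06119452 /cm^2
For a bare sphere: B_g = pi/R, so R_c = pi / sqrt(B_m^2)
R_c = pi / sqrt(0.06119452) = 12.700 cm

12.700


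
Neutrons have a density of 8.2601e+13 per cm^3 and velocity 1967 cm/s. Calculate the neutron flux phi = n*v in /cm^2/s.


phi = n * v
phi = 8.2601e+13 * 1967
phi = 1.6248e+17 /cm^2/s

1.6248e+17


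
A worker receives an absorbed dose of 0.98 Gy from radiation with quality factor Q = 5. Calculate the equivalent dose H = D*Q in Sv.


H = D * Q
H = 0.98 * 5
H = 4.9000 Sv

4.9000


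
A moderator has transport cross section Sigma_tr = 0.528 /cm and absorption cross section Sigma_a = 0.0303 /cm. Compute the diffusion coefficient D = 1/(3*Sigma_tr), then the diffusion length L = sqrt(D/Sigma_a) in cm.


D = 1 / (3 * Sigma_tr) = 1 / (3 * 0.528) = 0.6313131 cm
L = sqrt(D / Sigma_a)
L = sqrt(0.6313131 / 0.0303)
L = 4.5646 cm

4.5646


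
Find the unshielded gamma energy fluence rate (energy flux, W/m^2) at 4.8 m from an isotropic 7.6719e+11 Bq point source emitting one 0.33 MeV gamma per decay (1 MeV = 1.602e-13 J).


psi = A * E * 1.602e-13 / (4*pi*r^2)
psi = 7.6719e+11 * 0.33 * 1.602e-13 / (4*pi*4.8^2)
psi = 1.4008e-04 W/m^2

1.4008e-04


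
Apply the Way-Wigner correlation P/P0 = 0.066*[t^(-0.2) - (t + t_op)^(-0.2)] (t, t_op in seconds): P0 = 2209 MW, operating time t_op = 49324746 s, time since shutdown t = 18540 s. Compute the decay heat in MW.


P/P0 = 0.066 * [t^(-0.2) - (t + t_op)^(-0.2)]
P/P0 = 0.066 * [18540^(-0.2) - (18540 + 49324746)^(-0.2)]
P/P0 = 0.066 * [0.1400806 - 0.02893040] = 0.007335913
P = 2209 * 0.007335913 = 16.205 MW

16.205


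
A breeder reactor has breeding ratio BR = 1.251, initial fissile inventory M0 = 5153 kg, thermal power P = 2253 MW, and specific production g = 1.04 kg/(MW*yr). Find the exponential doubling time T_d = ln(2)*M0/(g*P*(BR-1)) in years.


Breeding gain G = BR - 1 = 1.251 - 1 = 0.251
Fissile production rate = g * P * G = 1.04 * 2253 * 0.251 = 588.12312 kg/yr
T_d = ln(2) * M0 / (g * P * G)
T_d = ln(2) * 5153 / 588.12312 = 6.0732 yr

6.0732


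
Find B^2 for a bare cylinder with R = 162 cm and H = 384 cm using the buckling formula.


B^2 = (2.405/R)^2 + (pi/H)^2
B^2 = (2.405/162)^2 + (pi/384)^2
B^2 = 2.8733e-04 /cm^2

2.8733e-04


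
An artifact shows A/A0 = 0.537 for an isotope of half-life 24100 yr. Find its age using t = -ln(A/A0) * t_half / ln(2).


lambda = ln(2) / t_half = ln(2) / 24100 = 2.876129e-05 /yr
t = -ln(A/A0) / lambda
t = -ln(0.537) / 2.876129e-05
t = 21618 yr

21618


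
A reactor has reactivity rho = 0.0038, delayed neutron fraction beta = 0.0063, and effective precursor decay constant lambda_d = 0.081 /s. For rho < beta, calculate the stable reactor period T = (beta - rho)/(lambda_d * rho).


T = (beta - rho) / (lambda_d * rho)
T = (0.0063 - 0.0038) / (0.081 * 0.0038)
T = 8.1222 s

8.1222


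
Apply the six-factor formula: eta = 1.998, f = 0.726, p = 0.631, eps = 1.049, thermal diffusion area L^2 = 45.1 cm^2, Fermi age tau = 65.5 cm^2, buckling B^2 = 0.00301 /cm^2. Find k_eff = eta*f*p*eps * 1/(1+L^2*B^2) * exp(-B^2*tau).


k_inf = eta*f*p*eps = 1.998*0.726*0.631*1.049 = 0.9601453
P_TNL = 1/(1 + L^2*B^2) = 1/(1 + 45.1*0.00301) = 0.8804747
P_FNL = exp(-B^2*tau) = exp(-0.00301*65.5) = 0.8210634
k_eff = k_inf * P_TNL * P_FNL = 0.9601453 * 0.8804747 * 0.8210634
k_eff = 0.69411

0.69411


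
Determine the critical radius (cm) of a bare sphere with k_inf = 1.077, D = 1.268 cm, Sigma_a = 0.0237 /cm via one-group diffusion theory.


L^2 = D / Sigma_a = 1.268 / 0.0237 = 53.50211 cm^2
B_m^2 = (k_inf - 1) / L^2 = (1.077 - 1) / 53.50211 = 0.001439196 /cm^2
For a bare sphere: B_g = pi/R, so R_c = pi / sqrt(B_m^2)
R_c = pi / sqrt(0.001439196) = 82.811 cm

82.811


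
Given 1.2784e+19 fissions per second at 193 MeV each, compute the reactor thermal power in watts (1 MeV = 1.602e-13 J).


P = fission_rate * E_MeV * 1.602e-13
P = 1.2784e+19 * 193 * 1.602e-13
P = 3.9526e+08 W

3.9526e+08


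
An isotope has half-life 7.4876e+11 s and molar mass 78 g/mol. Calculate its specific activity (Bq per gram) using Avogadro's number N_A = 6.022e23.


lambda = ln(2) / t_half = ln(2) / 7.4876e+11 = 9.257268e-13 /s
SA = lambda * N_A / M
SA = 9.257268e-13 * 6.022e23 / 78
SA = 7.1471e+09 Bq/g

7.1471e+09


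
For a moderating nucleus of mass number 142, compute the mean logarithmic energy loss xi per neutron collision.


xi = 1 + (A-1)^2/(2A) * ln((A-1)/(A+1))
xi = 1 + (142-1)^2/(2*142) * ln((142-1)/(142 +1))
xi = 0.014019

0.014019


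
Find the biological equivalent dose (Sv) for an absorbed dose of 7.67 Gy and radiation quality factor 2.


H = D * Q
H = 7.67 * 2
H = 15.340 Sv

15.340


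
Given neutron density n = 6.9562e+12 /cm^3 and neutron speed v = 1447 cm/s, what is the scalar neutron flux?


phi = n * v
phi = 6.9562e+12 * 1447
phi = 1.0066e+16 /cm^2/s

1.0066e+16


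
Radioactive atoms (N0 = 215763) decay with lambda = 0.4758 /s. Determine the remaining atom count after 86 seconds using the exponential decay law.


N = N0 * exp(-lambda * t)
N = 215763 * exp(-0.4758 * 86)
N = 3.6574e-13

3.6574e-13


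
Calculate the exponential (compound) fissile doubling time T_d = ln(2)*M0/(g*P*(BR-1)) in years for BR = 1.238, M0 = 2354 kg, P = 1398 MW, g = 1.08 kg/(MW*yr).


Breeding gain G = BR - 1 = 1.238 - 1 = 0.238
Fissile production rate = g * P * G = 1.08 * 1398 * 0.238 = 359.34192 kg/yr
T_d = ln(2) * M0 / (g * P * G)
T_d = ln(2) * 2354 / 359.34192 = 4.5407 yr

4.5407


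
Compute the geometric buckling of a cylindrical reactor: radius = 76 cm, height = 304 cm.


B^2 = (2.405/R)^2 + (pi/H)^2
B^2 = (2.405/76)^2 + (pi/304)^2
B^2 = 0.0011082 /cm^2

0.0011082


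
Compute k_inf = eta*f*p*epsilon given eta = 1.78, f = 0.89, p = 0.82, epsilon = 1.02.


k_inf = eta * f * p * epsilon
k_inf = 1.78 * 0.89 * 0.82 * 1.02
k_inf = 1.3250

1.3250


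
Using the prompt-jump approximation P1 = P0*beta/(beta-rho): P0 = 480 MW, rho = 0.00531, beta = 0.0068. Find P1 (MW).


P1/P0 = beta / (beta - rho)
P1/P0 = 0.0068 / (0.0068 - 0.00531) = 4.563758
P1 = 480 * 4.563758 = 2190.6 MW

2190.6


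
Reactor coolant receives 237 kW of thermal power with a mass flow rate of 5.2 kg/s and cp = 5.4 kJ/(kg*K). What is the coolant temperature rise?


dT = Q / (m_dot * cp)
dT = 237 / (5.2 * 5.4)
dT = 8.4402 C

8.4402


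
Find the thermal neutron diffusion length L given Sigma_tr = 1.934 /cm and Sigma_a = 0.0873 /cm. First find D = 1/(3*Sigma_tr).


D = 1 / (3 * Sigma_tr) = 1 / (3 * 1.934) = 0.1723544 cm
L = sqrt(D / Sigma_a)
L = sqrt(0.1723544 / 0.0873)
L = 1.4051 cm

1.4051


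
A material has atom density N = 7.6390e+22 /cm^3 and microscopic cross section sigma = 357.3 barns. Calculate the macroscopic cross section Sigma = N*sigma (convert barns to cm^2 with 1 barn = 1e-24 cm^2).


Sigma = N * sigma_barns * 1e-24
Sigma = 7.6390e+22 * 357.3 * 1e-24
Sigma = 27.294 /cm

27.294


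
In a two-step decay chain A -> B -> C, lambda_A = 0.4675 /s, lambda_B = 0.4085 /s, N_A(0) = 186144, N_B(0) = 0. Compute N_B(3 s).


N_B(t) = lambda_A * N_A0 / (lambda_B - lambda_A) * [exp(-lambda_A*t) - exp(-lambda_B*t)]
exp(-0.4675*3) = 0.2459812; exp(-0.4085*3) = 0.2936109
N_B = 0.4675 * 186144 / (0.4085 - 0.4675) * (0.2459812 - 0.2936109)
N_B = 70252

70252


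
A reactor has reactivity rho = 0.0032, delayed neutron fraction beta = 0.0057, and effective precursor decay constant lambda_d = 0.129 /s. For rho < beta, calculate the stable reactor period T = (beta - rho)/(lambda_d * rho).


T = (beta - rho) / (lambda_d * rho)
T = (0.0057 - 0.0032) / (0.129 * 0.0032)
T = 6.0562 s

6.0562


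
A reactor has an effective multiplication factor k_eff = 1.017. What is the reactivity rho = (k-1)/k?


rho = (k_eff - 1) / k_eff
rho = (1.017 - 1) / 1.017
rho = 0.016716

0.016716


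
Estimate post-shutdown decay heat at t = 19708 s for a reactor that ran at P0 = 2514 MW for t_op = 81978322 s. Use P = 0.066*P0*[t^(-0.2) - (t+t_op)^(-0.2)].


P/P0 = 0.066 * [t^(-0.2) - (t + t_op)^(-0.2)]
P/P0 = 0.066 * [19708^(-0.2) - (19708 + 81978322)^(-0.2)]
P/P0 = 0.066 * [0.1383794 - 0.02613601] = 0.007408064
P = 2514 * 0.007408064 = 18.624 MW

18.624


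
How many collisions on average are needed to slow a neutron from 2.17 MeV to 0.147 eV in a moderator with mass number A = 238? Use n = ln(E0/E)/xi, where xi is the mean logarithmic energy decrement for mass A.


xi = 1 + (A-1)^2/(2A)*ln((A-1)/(A+1)) = 0.008379872 (for A = 238)
n = ln(E0/E) / xi
n = ln(2.17e6 / 0.147) / 0.008379872
n = ln(1.476190e+07) / 0.008379872 = 1969.9

1969.9


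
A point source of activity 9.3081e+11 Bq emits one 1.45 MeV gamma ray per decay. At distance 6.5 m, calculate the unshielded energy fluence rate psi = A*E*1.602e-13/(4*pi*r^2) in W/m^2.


psi = A * E * 1.602e-13 / (4*pi*r^2)
psi = 9.3081e+11 * 1.45 * 1.602e-13 / (4*pi*6.5^2)
psi = 4.0724e-04 W/m^2

4.0724e-04


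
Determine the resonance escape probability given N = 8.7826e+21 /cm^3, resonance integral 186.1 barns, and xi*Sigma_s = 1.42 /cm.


p = exp(-N * I * 1e-24 / (xi*Sigma_s))
p = exp(-8.7826e+21 * 186.1 * 1e-24 / 1.42)
p = 0.31632

0.31632


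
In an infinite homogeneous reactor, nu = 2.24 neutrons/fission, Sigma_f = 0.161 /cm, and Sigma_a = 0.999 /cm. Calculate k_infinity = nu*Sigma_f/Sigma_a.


k_inf = nu * Sigma_f / Sigma_a
k_inf = 2.24 * 0.161 / 0.999
k_inf = 0.36100

0.36100


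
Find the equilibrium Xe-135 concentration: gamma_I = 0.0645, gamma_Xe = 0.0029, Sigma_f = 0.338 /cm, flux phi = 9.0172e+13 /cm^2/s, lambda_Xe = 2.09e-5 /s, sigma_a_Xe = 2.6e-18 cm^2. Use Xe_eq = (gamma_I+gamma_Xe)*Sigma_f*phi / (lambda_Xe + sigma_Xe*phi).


Xe_eq = (gamma_I + gamma_Xe) * Sigma_f * phi / (lambda_Xe + sigma_Xe * phi)
Numerator = (0.0645 + 0.0029) * 0.338 * 9.0172e+13 = 2.054226e+12
Denominator = 2.09e-5 + 2.6e-18 * 9.0172e+13 = 2.553472e-04
Xe_eq = 2.054226e+12 / 2.553472e-04 = 8.0448e+15 /cm^3

8.0448e+15


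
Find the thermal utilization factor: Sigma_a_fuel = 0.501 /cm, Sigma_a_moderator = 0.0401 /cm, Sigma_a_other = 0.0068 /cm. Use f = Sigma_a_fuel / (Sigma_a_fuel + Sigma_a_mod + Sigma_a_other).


f = Sigma_a_fuel / (Sigma_a_fuel + Sigma_a_mod + Sigma_a_other)
f = 0.501 / (0.501 + 0.0401 + 0.0068)
f = 0.91440

0.91440


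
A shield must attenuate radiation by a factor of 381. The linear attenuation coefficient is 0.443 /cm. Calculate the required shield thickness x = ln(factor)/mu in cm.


x = ln(factor) / mu
x = ln(381) / 0.443
x = 13.415 cm

13.415
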